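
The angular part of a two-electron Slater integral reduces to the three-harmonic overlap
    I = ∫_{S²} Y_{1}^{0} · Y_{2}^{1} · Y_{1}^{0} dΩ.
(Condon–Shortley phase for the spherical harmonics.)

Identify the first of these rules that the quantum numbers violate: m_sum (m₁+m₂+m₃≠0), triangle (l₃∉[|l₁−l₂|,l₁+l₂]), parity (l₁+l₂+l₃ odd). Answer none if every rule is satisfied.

m₁+m₂+m₃ = 0 + 1 + 0 = 1  ✗
triangle: |1−2|=1 ≤ l₃=1 ≤ 1+2=3
parity: l₁+l₂+l₃ = 4 is even

m_sum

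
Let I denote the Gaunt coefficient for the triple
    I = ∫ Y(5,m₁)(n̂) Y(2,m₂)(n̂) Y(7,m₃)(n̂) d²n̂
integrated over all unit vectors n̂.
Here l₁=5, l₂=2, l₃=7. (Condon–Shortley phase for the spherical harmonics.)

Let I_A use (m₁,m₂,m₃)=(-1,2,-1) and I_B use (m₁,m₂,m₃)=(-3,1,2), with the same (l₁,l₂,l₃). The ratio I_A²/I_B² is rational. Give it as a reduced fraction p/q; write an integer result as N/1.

l's match ⇒ only the (l;m) 3-j factors differ between A and B.
A: triangle coeff Δ(5,2,7) = 1/15015; Σ_t [0,0]: t=0:+1/414720 = 1/414720; (3j)²=2/429 [(5 2 7; -1 2 -1)], sign=+1
B: triangle coeff Δ(5,2,7) = 1/15015; Σ_t [0,0]: t=0:+1/483840 = 1/483840; (3j)²=6/1001 [(5 2 7; -3 1 2)], sign=-1
I_A²/I_B² = (2/429)/(6/1001) = 7/9

7/9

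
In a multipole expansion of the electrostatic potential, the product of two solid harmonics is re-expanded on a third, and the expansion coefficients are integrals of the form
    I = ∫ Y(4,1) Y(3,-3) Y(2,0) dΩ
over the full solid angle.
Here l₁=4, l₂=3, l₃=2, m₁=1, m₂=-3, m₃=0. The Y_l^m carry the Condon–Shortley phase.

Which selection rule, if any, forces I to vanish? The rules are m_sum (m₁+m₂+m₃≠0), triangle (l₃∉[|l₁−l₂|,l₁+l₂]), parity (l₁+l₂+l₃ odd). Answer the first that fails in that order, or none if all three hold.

m₁+m₂+m₃ = 1 − 3 + 0 = -2  ✗
triangle: |4−3|=1 ≤ l₃=2 ≤ 4+3=7
parity: l₁+l₂+l₃ = 9 is odd

m_sum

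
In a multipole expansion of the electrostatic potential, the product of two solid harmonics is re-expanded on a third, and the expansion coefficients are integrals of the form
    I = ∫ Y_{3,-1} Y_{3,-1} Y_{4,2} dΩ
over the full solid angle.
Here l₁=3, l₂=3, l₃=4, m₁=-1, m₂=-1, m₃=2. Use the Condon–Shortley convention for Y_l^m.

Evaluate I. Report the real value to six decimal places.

Checks pass: Σm=0; 10 even; l₃=4∈[0,6].
(2·3+1)(2·3+1)(2·4+1) = 441
Δ: 2! 4! 4! / 11! → 1/34650
sum: t=0:+1/72 t=1:−1/16 t=2:+1/72 = -5/144
3j²(3 3 4; 0 0 0) = Δ·Π!·Σ² = 2/77  (sign -1)
sum: t=0:+1/192 t=1:−1/36 t=2:+1/192 = -5/288
3j²(3 3 4; -1 -1 2) = Δ·Π!·Σ² = 20/693  (sign -1)
combine: 4πI² = 441·2/77·20/693 = 40/121
take √, sign +1: I = 0.16219310

0.162193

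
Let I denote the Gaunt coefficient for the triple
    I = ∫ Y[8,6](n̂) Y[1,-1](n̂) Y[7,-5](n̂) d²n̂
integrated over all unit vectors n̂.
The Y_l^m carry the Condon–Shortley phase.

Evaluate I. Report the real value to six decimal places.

0.291881

Rules hold: Σm=0, L=16 even, 7≤7≤9.
N = 17·3·15 = 765
Δ = 2!·14!·0!/17! = 1/2040
Racah Σ t=1..1: t=1:−1/25401600 = -1/25401600
⇒ 3j(8 1 7; 0 0 0)² = 8/255, sgn +1
Racah Σ t=0..0: t=0:+1/1916006400 = 1/1916006400
⇒ 3j(8 1 7; 6 -1 -5)² = 91/2040, sgn +1
4πI² = N·(3j₀)²·(3jₘ)² = 91/85
I = +1·√(1.07059/4π) = 0.29188132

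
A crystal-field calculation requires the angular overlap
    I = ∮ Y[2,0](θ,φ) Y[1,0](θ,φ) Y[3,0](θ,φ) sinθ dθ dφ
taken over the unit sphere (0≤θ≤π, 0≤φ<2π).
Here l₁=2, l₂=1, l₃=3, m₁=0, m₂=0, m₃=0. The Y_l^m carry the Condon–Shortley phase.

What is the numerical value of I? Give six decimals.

0.247767

Checks pass: Σm=0; 6 even; l₃=3∈[1,3].
(2·2+1)(2·1+1)(2·3+1) = 105
Δ: 0! 4! 2! / 7! → 1/105
sum: t=0:+1/4 = 1/4
3j²(2 1 3; 0 0 0) = Δ·Π!·Σ² = 3/35  (sign -1)
(m-triple is (0,0,0) — same symbol as above.)
combine: 4πI² = 105·3/35·3/35 = 27/35
take √, sign +1: I = 0.24776670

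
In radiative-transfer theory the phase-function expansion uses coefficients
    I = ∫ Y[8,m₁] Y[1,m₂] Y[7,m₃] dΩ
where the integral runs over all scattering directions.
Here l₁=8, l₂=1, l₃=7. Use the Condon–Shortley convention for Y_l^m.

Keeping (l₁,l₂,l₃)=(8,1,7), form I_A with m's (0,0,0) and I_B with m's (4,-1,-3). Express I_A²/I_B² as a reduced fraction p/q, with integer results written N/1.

32/33

Same 8,1,7: normalisation and zero-m 3j drop out of the ratio.
A: Δ: 2! 14! 0! / 17! → 1/2040; sum: t=1:−1/25401600 = -1/25401600; 3j²(8 1 7; 0 0 0) = Δ·Π!·Σ² = 8/255  (sign +1)
B: Δ: 2! 14! 0! / 17! → 1/2040; sum: t=0:+1/174182400 = 1/174182400; 3j²(8 1 7; 4 -1 -3) = Δ·Π!·Σ² = 11/340  (sign +1)
I_A²/I_B² = (8/255)/(11/340) = 32/33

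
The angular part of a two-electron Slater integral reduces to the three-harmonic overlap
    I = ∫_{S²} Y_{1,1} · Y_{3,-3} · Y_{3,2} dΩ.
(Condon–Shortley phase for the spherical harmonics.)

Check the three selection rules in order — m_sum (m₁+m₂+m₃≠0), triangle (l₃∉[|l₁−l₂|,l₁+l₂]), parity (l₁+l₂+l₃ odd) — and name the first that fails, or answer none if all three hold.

m₁+m₂+m₃ = 1 − 3 + 2 = 0  ✓
triangle: |1−3|=2 ≤ l₃=3 ≤ 1+3=4  ✓
parity: l₁+l₂+l₃ = 7 is odd  ✗

parity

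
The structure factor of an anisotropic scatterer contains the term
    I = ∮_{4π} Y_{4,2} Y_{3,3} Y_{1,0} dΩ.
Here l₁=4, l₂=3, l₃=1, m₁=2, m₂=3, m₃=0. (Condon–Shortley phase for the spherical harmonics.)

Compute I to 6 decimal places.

2 + 3 + 0 = 5 ≠ 0: azimuthal integral kills it; I = 0

0.000000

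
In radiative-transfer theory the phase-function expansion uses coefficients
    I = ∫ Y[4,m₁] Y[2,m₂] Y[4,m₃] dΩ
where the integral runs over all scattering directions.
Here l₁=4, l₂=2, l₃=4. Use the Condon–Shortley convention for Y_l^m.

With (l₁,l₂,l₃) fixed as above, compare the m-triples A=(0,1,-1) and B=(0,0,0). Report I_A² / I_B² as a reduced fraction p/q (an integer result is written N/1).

3/40

Same 4,2,4: normalisation and zero-m 3j drop out of the ratio.
A: Δ: 2! 6! 2! / 11! → 1/13860; sum: t=1:−1/72 t=2:+1/96 = -1/288; 3j²(4 2 4; 0 1 -1) = Δ·Π!·Σ² = 1/462  (sign +1)
B: Δ: 2! 6! 2! / 11! → 1/13860; sum: t=0:+1/192 t=1:−1/36 t=2:+1/192 = -5/288; 3j²(4 2 4; 0 0 0) = Δ·Π!·Σ² = 20/693  (sign -1)
I_A²/I_B² = (1/462)/(20/693) = 3/40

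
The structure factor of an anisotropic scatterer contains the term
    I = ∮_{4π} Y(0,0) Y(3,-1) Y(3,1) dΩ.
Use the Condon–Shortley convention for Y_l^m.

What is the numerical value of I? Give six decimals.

Checks pass: Σm=0; 6 even; l₃=3∈[3,3].
(2·0+1)(2·3+1)(2·3+1) = 49
Δ: 0! 0! 6! / 7! → 1/7
sum: t=0:+1/36 = 1/36
3j²(0 3 3; 0 0 0) = Δ·Π!·Σ² = 1/7  (sign -1)
sum: t=0:+1/48 = 1/48
3j²(0 3 3; 0 -1 1) = Δ·Π!·Σ² = 1/7  (sign +1)
combine: 4πI² = 49·1/7·1/7 = 1/1
take √, sign -1: I = -0.28209479

-0.282095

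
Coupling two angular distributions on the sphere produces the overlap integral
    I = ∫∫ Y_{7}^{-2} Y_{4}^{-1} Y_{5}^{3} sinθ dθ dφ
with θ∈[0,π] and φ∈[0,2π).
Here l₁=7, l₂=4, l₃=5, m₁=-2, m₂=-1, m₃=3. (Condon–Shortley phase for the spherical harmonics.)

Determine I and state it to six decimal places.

Checks pass: Σm=0; 16 even; l₃=5∈[3,11].
(2·7+1)(2·4+1)(2·5+1) = 1485
Δ: 6! 8! 2! / 17! → 1/6126120
sum: t=2:+1/69120 t=3:−1/20736 t=4:+1/69120 = -1/51840
3j²(7 4 5; 0 0 0) = Δ·Π!·Σ² = 280/21879  (sign +1)
sum: t=1:−1/9676800 t=2:+1/241920 t=3:−1/103680 = -163/29030400
3j²(7 4 5; -2 -1 3) = Δ·Π!·Σ² = 26569/2042040  (sign -1)
combine: 4πI² = 1485·280/21879·26569/2042040 = 132845/537251
take √, sign -1: I = -0.14027461

-0.140275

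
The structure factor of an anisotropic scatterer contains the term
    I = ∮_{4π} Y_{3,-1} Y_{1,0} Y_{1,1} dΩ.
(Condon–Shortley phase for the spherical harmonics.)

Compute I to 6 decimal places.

l₃=1 ∉ [2,4] — triangle fails ⇒ I = 0

0.000000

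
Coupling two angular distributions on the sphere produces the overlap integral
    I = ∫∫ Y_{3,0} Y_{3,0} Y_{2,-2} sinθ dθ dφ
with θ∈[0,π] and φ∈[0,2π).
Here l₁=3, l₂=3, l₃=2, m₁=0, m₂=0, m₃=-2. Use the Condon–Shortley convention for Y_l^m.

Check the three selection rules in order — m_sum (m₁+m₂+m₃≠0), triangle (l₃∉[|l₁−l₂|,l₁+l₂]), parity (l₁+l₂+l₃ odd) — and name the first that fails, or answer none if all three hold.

m_sum

Σmᵢ = -2  ✗
l₃∈[|l₁−l₂|,l₁+l₂]=[0,6], have l₃=2
Σlᵢ = 8 ⇒ even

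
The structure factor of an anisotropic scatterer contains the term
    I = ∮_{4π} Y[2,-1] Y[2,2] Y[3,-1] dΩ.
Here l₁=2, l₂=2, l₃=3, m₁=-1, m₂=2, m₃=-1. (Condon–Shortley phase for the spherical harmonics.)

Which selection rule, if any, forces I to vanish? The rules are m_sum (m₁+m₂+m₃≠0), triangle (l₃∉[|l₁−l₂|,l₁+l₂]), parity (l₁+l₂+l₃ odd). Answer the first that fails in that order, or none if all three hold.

m₁+m₂+m₃ = -1 + 2 − 1 = 0  ✓
triangle: |2−2|=0 ≤ l₃=3 ≤ 2+2=4  ✓
parity: l₁+l₂+l₃ = 7 is odd  ✗

parity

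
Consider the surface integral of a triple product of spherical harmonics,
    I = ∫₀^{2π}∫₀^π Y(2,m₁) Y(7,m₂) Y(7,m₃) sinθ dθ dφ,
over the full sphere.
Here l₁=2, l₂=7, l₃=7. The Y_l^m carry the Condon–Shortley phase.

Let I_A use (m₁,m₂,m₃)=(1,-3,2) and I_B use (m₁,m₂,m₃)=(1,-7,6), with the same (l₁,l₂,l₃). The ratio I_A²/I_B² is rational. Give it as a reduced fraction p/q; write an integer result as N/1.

Shared (l₁,l₂,l₃)=(2,7,7): N and (l;000)² cancel in I_A²/I_B².
A: Δ = 2!·2!·12!/17! = 1/185640; Racah Σ t=0..1: t=0:+1/1935360 t=1:−1/4354560 = 1/3483648; ⇒ 3j(2 7 7; 1 -3 2)² = 125/12376, sgn -1
B: Δ = 2!·2!·12!/17! = 1/185640; Racah Σ t=0..0: t=0:+1/958003200 = 1/958003200; ⇒ 3j(2 7 7; 1 -7 6)² = 13/680, sgn -1
I_A²/I_B² = (125/12376)/(13/680) = 625/1183

625/1183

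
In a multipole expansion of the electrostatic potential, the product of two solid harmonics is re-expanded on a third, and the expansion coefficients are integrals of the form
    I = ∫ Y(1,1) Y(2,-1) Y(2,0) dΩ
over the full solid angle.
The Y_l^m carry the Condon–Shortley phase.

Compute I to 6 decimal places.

0.000000

L=5 odd ⇒ parity kills the (l;000) factor ⇒ I = 0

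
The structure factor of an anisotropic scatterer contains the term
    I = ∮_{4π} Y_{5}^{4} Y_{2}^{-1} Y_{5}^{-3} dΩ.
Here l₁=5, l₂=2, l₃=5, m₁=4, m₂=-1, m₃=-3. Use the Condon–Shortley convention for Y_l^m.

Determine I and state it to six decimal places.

0.196098

m-sum 0 ✓  L=12 even ✓  3≤5≤7 ✓
Π(2lᵢ+1) = 11×5×11 = 605
triangle coeff Δ(5,2,5) = 1/38610
Σ_t [0,2]: t=0:+1/2880 t=1:−1/576 t=2:+1/2880 = -1/960
(3j)²=10/429 [(5 2 5; 0 0 0)], sign=+1
Σ_t [0,1]: t=0:+1/10080 t=1:−1/80640 = 1/11520
(3j)²=49/1430 [(5 2 5; 4 -1 -3)], sign=+1
⇒ 4πI² = 245/507
I = (+1)√(245/507/(4π)) = 0.19609844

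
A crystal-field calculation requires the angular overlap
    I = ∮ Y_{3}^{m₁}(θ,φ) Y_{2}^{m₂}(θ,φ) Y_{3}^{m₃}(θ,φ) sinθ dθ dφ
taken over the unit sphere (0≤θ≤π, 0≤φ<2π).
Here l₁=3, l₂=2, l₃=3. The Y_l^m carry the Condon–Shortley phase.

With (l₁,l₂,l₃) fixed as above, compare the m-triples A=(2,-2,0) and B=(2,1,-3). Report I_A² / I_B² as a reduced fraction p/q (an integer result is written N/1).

4/5

Shared (l₁,l₂,l₃)=(3,2,3): N and (l;000)² cancel in I_A²/I_B².
A: Δ = 2!·4!·2!/9! = 1/3780; Racah Σ t=0..0: t=0:+1/24 = 1/24; ⇒ 3j(3 2 3; 2 -2 0)² = 1/21, sgn -1
B: Δ = 2!·4!·2!/9! = 1/3780; Racah Σ t=1..1: t=1:−1/48 = -1/48; ⇒ 3j(3 2 3; 2 1 -3)² = 5/84, sgn -1
I_A²/I_B² = (1/21)/(5/84) = 4/5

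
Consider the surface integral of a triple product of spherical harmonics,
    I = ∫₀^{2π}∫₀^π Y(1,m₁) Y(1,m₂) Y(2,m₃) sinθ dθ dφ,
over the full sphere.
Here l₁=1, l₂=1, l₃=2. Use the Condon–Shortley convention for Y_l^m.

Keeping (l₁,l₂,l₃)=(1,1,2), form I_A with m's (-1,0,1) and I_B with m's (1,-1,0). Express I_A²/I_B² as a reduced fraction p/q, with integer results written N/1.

Same 1,1,2: normalisation and zero-m 3j drop out of the ratio.
A: Δ: 0! 2! 2! / 5! → 1/30; sum: t=0:+1/2 = 1/2; 3j²(1 1 2; -1 0 1) = Δ·Π!·Σ² = 1/10  (sign -1)
B: Δ: 0! 2! 2! / 5! → 1/30; sum: t=0:+1/4 = 1/4; 3j²(1 1 2; 1 -1 0) = Δ·Π!·Σ² = 1/30  (sign +1)
I_A²/I_B² = (1/10)/(1/30) = 3/1

3/1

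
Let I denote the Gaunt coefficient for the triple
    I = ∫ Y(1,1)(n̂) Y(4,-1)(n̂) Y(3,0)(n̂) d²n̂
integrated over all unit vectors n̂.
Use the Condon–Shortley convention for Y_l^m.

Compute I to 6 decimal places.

m-sum 0 ✓  L=8 even ✓  3≤3≤5 ✓
Π(2lᵢ+1) = 3×9×7 = 189
triangle coeff Δ(1,4,3) = 1/252
Σ_t [1,1]: t=1:−1/36 = -1/36
(3j)²=4/63 [(1 4 3; 0 0 0)], sign=+1
Σ_t [0,0]: t=0:+1/72 = 1/72
(3j)²=5/126 [(1 4 3; 1 -1 0)], sign=-1
⇒ 4πI² = 10/21
I = (-1)√(10/21/(4π)) = -0.19466390

-0.194664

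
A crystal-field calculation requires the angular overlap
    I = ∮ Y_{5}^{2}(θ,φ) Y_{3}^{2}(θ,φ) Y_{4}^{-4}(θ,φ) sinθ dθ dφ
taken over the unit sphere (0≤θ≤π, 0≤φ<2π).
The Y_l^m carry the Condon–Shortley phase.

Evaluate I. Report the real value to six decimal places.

m-sum 0 ✓  L=12 even ✓  2≤4≤8 ✓
Π(2lᵢ+1) = 11×7×9 = 693
triangle coeff Δ(5,3,4) = 1/180180
Σ_t [1,3]: t=1:−1/576 t=2:+1/144 t=3:−1/576 = 1/288
(3j)²=20/1001 [(5 3 4; 0 0 0)], sign=+1
Σ_t [3,3]: t=3:−1/8640 = -1/8640
(3j)²=14/1287 [(5 3 4; 2 2 -4)], sign=-1
⇒ 4πI² = 280/1859
I = (-1)√(280/1859/(4π)) = -0.10947990

-0.109480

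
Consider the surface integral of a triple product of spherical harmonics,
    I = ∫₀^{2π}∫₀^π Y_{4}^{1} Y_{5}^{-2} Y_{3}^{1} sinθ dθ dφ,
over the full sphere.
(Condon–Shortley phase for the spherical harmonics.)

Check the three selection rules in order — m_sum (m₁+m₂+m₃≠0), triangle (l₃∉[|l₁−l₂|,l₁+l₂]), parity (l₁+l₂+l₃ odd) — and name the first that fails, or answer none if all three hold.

m₁+m₂+m₃ = 1 − 2 + 1 = 0  ✓
triangle: |4−5|=1 ≤ l₃=3 ≤ 4+5=9  ✓
parity: l₁+l₂+l₃ = 12 is even  ✓

none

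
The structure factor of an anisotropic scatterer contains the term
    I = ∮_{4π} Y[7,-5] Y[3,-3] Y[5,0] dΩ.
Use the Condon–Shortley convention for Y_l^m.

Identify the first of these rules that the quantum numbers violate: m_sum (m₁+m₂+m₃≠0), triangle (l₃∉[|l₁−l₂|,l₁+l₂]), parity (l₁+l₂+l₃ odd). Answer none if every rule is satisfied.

m₁+m₂+m₃ = -5 − 3 + 0 = -8  ✗
triangle: |7−3|=4 ≤ l₃=5 ≤ 7+3=10
parity: l₁+l₂+l₃ = 15 is odd

m_sum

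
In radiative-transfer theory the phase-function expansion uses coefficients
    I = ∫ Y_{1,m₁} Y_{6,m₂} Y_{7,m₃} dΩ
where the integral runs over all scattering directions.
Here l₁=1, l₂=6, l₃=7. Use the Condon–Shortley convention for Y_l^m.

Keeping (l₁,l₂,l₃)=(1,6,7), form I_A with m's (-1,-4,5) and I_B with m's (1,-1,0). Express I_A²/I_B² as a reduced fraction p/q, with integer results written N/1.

22/7

Same 1,6,7: normalisation and zero-m 3j drop out of the ratio.
A: Δ: 0! 2! 12! / 15! → 1/1365; sum: t=0:+1/14515200 = 1/14515200; 3j²(1 6 7; -1 -4 5) = Δ·Π!·Σ² = 22/455  (sign +1)
B: Δ: 0! 2! 12! / 15! → 1/1365; sum: t=0:+1/1209600 = 1/1209600; 3j²(1 6 7; 1 -1 0) = Δ·Π!·Σ² = 1/65  (sign -1)
I_A²/I_B² = (22/455)/(1/65) = 22/7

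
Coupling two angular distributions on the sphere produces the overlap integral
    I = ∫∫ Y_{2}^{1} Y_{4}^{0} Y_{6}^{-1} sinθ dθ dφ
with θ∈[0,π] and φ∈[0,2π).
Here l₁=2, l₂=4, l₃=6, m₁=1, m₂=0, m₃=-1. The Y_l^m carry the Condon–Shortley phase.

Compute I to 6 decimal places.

-0.210395

Checks pass: Σm=0; 12 even; l₃=6∈[2,6].
(2·2+1)(2·4+1)(2·6+1) = 585
Δ: 0! 4! 8! / 13! → 1/6435
sum: t=0:+1/2304 = 1/2304
3j²(2 4 6; 0 0 0) = Δ·Π!·Σ² = 5/143  (sign +1)
sum: t=0:+1/3456 = 1/3456
3j²(2 4 6; 1 0 -1) = Δ·Π!·Σ² = 35/1287  (sign -1)
combine: 4πI² = 585·5/143·35/1287 = 875/1573
take √, sign -1: I = -0.21039467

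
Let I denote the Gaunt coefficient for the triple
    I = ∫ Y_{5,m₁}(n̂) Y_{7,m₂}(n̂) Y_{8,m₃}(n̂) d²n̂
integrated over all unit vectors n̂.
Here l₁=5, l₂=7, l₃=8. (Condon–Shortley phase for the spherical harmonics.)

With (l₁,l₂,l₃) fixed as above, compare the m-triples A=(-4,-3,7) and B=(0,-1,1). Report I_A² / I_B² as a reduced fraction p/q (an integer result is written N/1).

82654/25725

l's match ⇒ only the (l;m) 3-j factors differ between A and B.
A: triangle coeff Δ(5,7,8) = 1/814773960; Σ_t [3,4]: t=3:−1/1567641600 t=4:+1/10450944000 = -17/31352832000; (3j)²=17/1140 [(5 7 8; -4 -3 7)], sign=+1
B: triangle coeff Δ(5,7,8) = 1/814773960; Σ_t [0,4]: t=0:+1/49766400 t=1:−1/4147200 t=2:+1/2488320 t=3:−1/8709120 t=4:+1/232243200 = 7/99532800; (3j)²=1715/369512 [(5 7 8; 0 -1 1)], sign=-1
I_A²/I_B² = (17/1140)/(1715/369512) = 82654/25725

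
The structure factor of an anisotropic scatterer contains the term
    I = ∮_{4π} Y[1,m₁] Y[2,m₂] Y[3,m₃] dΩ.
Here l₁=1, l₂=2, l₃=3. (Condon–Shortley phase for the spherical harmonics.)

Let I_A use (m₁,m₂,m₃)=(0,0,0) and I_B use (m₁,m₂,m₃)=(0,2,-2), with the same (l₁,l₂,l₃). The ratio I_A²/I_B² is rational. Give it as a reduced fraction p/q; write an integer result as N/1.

Same 1,2,3: normalisation and zero-m 3j drop out of the ratio.
A: Δ: 0! 2! 4! / 7! → 1/105; sum: t=0:+1/4 = 1/4; 3j²(1 2 3; 0 0 0) = Δ·Π!·Σ² = 3/35  (sign -1)
B: Δ: 0! 2! 4! / 7! → 1/105; sum: t=0:+1/24 = 1/24; 3j²(1 2 3; 0 2 -2) = Δ·Π!·Σ² = 1/21  (sign -1)
I_A²/I_B² = (3/35)/(1/21) = 9/5

9/5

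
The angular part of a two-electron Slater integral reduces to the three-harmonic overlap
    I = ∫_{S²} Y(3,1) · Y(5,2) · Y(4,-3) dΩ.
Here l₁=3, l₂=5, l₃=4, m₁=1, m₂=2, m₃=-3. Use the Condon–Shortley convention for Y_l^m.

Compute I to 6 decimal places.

Checks pass: Σm=0; 12 even; l₃=4∈[2,8].
(2·3+1)(2·5+1)(2·4+1) = 693
Δ: 4! 2! 6! / 13! → 1/180180
sum: t=1:−1/576 t=2:+1/144 t=3:−1/576 = 1/288
3j²(3 5 4; 0 0 0) = Δ·Π!·Σ² = 20/1001  (sign +1)
sum: t=1:−1/4320 t=2:+1/960 = 7/8640
3j²(3 5 4; 1 2 -3) = Δ·Π!·Σ² = 343/12870  (sign -1)
combine: 4πI² = 693·20/1001·343/12870 = 686/1859
take √, sign -1: I = -0.17136315

-0.171363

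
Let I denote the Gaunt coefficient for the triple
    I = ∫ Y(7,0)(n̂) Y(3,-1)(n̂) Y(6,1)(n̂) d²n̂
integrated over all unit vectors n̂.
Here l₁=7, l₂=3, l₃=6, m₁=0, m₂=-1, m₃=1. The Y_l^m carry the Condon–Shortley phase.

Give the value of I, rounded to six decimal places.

0.006417

Checks pass: Σm=0; 16 even; l₃=6∈[4,10].
(2·7+1)(2·3+1)(2·6+1) = 1365
Δ: 4! 10! 2! / 17! → 1/2042040
sum: t=1:−1/207360 t=2:+1/57600 t=3:−1/207360 = 1/129600
3j²(7 3 6; 0 0 0) = Δ·Π!·Σ² = 168/12155  (sign +1)
sum: t=0:+1/1451520 t=1:−1/103680 t=2:+1/115200 = -1/3628800
3j²(7 3 6; 0 -1 1) = Δ·Π!·Σ² = 1/36465  (sign +1)
combine: 4πI² = 1365·168/12155·1/36465 = 1176/2272985
take √, sign +1: I = 0.00641653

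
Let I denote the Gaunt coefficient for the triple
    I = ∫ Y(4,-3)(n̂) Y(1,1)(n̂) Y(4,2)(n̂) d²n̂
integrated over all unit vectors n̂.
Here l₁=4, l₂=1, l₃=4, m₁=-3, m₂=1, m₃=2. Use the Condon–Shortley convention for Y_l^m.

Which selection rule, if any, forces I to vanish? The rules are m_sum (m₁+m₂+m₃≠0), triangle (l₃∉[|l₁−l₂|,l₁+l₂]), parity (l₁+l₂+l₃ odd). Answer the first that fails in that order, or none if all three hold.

parity

m₁+m₂+m₃ = -3 + 1 + 2 = 0  ✓
triangle: |4−1|=3 ≤ l₃=4 ≤ 4+1=5  ✓
parity: l₁+l₂+l₃ = 9 is odd  ✗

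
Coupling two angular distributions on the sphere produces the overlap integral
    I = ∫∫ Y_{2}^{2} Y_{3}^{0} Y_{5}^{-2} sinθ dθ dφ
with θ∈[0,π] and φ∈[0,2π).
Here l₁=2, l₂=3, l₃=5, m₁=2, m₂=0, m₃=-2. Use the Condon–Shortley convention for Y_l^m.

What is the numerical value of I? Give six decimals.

0.141758

m-sum 0 ✓  L=10 even ✓  1≤5≤5 ✓
Π(2lᵢ+1) = 5×7×11 = 385
triangle coeff Δ(2,3,5) = 1/2310
Σ_t [0,0]: t=0:+1/144 = 1/144
(3j)²=10/231 [(2 3 5; 0 0 0)], sign=-1
Σ_t [0,0]: t=0:+1/864 = 1/864
(3j)²=1/66 [(2 3 5; 2 0 -2)], sign=-1
⇒ 4πI² = 25/99
I = (+1)√(25/99/(4π)) = 0.14175797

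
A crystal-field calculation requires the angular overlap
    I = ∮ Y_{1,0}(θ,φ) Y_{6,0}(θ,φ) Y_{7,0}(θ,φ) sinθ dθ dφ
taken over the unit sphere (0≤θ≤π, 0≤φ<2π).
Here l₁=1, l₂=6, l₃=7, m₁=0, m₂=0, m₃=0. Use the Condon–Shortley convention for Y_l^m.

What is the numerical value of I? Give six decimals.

0.244927

Rules hold: Σm=0, L=14 even, 5≤7≤7.
N = 3·13·15 = 585
Δ = 0!·2!·12!/15! = 1/1365
Racah Σ t=0..0: t=0:+1/518400 = 1/518400
⇒ 3j(1 6 7; 0 0 0)² = 7/195, sgn -1
(m-triple is (0,0,0) — same symbol as above.)
4πI² = N·(3j₀)²·(3jₘ)² = 49/65
I = +1·√(0.753846/4π) = 0.24492687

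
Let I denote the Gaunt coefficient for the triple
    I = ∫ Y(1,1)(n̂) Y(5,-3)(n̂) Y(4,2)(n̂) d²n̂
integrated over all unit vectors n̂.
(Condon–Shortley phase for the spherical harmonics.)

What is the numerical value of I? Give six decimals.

-0.259847

m-sum 0 ✓  L=10 even ✓  4≤4≤6 ✓
Π(2lᵢ+1) = 3×11×9 = 297
triangle coeff Δ(1,5,4) = 1/495
Σ_t [1,1]: t=1:−1/576 = -1/576
(3j)²=5/99 [(1 5 4; 0 0 0)], sign=-1
Σ_t [0,0]: t=0:+1/2880 = 1/2880
(3j)²=28/495 [(1 5 4; 1 -3 2)], sign=+1
⇒ 4πI² = 28/33
I = (-1)√(28/33/(4π)) = -0.25984664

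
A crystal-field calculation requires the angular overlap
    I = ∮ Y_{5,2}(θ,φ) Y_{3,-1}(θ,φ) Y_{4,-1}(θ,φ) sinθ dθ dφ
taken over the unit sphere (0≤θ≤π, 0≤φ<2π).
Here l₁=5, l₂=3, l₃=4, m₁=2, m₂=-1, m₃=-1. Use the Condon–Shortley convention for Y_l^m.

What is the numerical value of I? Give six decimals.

0.148044

Checks pass: Σm=0; 12 even; l₃=4∈[2,8].
(2·5+1)(2·3+1)(2·4+1) = 693
Δ: 4! 6! 2! / 13! → 1/180180
sum: t=1:−1/576 t=2:+1/144 t=3:−1/576 = 1/288
3j²(5 3 4; 0 0 0) = Δ·Π!·Σ² = 20/1001  (sign +1)
sum: t=0:+1/1728 t=1:−1/288 t=2:+1/960 = -1/540
3j²(5 3 4; 2 -1 -1) = Δ·Π!·Σ² = 128/6435  (sign +1)
combine: 4πI² = 693·20/1001·128/6435 = 512/1859
take √, sign +1: I = 0.14804384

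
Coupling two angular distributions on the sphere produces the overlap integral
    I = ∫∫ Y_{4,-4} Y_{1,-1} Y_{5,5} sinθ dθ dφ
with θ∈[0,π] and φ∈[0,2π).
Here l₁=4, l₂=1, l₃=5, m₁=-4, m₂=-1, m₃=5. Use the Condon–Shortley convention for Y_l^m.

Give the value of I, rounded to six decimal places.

-0.329416

m-sum 0 ✓  L=10 even ✓  3≤5≤5 ✓
Π(2lᵢ+1) = 9×3×11 = 297
triangle coeff Δ(4,1,5) = 1/495
Σ_t [0,0]: t=0:+1/576 = 1/576
(3j)²=5/99 [(4 1 5; 0 0 0)], sign=-1
Σ_t [0,0]: t=0:+1/80640 = 1/80640
(3j)²=1/11 [(4 1 5; -4 -1 5)], sign=+1
⇒ 4πI² = 15/11
I = (-1)√(15/11/(4π)) = -0.32941575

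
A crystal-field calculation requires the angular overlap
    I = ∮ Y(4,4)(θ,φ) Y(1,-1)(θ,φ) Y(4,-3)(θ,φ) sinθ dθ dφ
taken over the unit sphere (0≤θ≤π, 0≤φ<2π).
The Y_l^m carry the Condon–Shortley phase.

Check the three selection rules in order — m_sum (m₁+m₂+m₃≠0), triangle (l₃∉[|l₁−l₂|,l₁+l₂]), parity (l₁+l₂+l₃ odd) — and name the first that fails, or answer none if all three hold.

parity

m₁+m₂+m₃ = 4 − 1 − 3 = 0  ✓
triangle: |4−1|=3 ≤ l₃=4 ≤ 4+1=5  ✓
parity: l₁+l₂+l₃ = 9 is odd  ✗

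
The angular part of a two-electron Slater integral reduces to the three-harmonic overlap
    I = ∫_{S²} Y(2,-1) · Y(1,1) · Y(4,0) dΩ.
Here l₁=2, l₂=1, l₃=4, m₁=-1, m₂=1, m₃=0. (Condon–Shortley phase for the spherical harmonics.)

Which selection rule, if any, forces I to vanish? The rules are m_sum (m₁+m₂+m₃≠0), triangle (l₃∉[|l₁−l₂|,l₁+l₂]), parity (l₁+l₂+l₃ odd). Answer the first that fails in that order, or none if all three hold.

Σmᵢ = 0  ✓
l₃∈[|l₁−l₂|,l₁+l₂]=[1,3], have l₃=4  ✗
Σlᵢ = 7 ⇒ odd

triangle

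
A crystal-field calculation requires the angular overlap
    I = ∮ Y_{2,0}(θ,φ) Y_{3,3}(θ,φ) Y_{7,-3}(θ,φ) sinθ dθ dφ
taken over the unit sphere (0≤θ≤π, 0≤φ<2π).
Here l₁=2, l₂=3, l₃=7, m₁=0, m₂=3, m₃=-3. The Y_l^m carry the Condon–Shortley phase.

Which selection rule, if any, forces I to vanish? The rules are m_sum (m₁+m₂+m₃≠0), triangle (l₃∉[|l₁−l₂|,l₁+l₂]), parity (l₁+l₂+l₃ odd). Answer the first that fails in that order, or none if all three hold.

m₁+m₂+m₃ = 0 + 3 − 3 = 0  ✓
triangle: |2−3|=1 ≤ l₃=7 ≤ 2+3=5  ✗
parity: l₁+l₂+l₃ = 12 is even

triangle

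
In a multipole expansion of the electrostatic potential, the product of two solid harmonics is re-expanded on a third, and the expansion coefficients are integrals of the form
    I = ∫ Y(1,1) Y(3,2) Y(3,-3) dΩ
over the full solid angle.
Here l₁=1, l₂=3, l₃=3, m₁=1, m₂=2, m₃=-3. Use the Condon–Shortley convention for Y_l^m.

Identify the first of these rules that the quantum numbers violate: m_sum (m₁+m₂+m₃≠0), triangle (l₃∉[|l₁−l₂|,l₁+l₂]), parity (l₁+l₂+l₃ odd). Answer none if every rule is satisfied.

m₁+m₂+m₃ = 1 + 2 − 3 = 0  ✓
triangle: |1−3|=2 ≤ l₃=3 ≤ 1+3=4  ✓
parity: l₁+l₂+l₃ = 7 is odd  ✗

parity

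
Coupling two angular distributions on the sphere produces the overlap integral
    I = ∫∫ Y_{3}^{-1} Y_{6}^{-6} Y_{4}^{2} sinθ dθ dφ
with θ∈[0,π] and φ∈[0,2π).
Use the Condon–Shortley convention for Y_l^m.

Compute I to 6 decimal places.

-1 − 6 + 2 = -5 ≠ 0: azimuthal integral kills it; I = 0

0.000000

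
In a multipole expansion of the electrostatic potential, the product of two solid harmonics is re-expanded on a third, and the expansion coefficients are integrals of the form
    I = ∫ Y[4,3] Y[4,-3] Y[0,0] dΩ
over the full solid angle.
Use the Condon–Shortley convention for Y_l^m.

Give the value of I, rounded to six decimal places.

-0.282095

Checks pass: Σm=0; 8 even; l₃=0∈[0,8].
(2·4+1)(2·4+1)(2·0+1) = 81
Δ: 8! 0! 0! / 9! → 1/9
sum: t=4:+1/576 = 1/576
3j²(4 4 0; 0 0 0) = Δ·Π!·Σ² = 1/9  (sign +1)
sum: t=1:−1/5040 = -1/5040
3j²(4 4 0; 3 -3 0) = Δ·Π!·Σ² = 1/9  (sign -1)
combine: 4πI² = 81·1/9·1/9 = 1/1
take √, sign -1: I = -0.28209479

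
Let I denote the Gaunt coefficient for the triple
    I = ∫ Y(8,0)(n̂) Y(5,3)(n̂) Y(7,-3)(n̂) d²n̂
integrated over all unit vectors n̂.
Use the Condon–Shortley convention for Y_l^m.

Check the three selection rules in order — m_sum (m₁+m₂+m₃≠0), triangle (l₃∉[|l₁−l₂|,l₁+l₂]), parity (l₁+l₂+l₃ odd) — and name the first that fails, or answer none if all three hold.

Σmᵢ = 0  ✓
l₃∈[|l₁−l₂|,l₁+l₂]=[3,13], have l₃=7  ✓
Σlᵢ = 20 ⇒ even  ✓

none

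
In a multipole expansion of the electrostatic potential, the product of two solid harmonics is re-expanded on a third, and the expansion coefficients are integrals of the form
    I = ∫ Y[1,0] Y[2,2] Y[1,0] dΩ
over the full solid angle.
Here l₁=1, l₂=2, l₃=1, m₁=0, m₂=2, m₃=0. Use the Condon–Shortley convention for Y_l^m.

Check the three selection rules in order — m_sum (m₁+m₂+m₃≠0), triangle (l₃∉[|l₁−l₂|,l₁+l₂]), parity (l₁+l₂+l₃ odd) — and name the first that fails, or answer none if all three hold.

m₁+m₂+m₃ = 0 + 2 + 0 = 2  ✗
triangle: |1−2|=1 ≤ l₃=1 ≤ 1+2=3
parity: l₁+l₂+l₃ = 4 is even

m_sum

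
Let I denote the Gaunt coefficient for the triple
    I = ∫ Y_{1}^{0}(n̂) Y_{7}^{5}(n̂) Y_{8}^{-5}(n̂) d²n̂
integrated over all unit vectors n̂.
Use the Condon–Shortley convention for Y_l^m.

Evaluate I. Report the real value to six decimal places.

-0.191081

m-sum 0 ✓  L=16 even ✓  6≤8≤8 ✓
Π(2lᵢ+1) = 3×15×17 = 765
triangle coeff Δ(1,7,8) = 1/2040
Σ_t [0,0]: t=0:+1/25401600 = 1/25401600
(3j)²=8/255 [(1 7 8; 0 0 0)], sign=+1
Σ_t [0,0]: t=0:+1/958003200 = 1/958003200
(3j)²=13/680 [(1 7 8; 0 5 -5)], sign=-1
⇒ 4πI² = 39/85
I = (-1)√(39/85/(4π)) = -0.19108118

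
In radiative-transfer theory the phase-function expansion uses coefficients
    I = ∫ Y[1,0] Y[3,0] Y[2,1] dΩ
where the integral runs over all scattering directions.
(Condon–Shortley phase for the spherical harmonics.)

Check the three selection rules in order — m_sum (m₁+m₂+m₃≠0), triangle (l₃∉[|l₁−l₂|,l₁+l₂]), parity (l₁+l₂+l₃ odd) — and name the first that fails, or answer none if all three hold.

Σmᵢ = 1  ✗
l₃∈[|l₁−l₂|,l₁+l₂]=[2,4], have l₃=2
Σlᵢ = 6 ⇒ even

m_sum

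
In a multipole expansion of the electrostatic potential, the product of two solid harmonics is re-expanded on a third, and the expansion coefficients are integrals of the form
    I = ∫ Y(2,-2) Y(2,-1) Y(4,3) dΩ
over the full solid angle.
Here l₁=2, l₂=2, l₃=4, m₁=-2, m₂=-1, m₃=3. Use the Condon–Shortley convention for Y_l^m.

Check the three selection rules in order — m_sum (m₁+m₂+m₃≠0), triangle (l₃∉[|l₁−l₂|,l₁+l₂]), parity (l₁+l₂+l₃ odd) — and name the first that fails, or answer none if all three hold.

none

azimuthal sum: -2 − 1 + 3 = 0  ✓
0 ≤ 4 ≤ 4 (triangle on l)  ✓
L = 2 + 2 + 4 = 8 (even)  ✓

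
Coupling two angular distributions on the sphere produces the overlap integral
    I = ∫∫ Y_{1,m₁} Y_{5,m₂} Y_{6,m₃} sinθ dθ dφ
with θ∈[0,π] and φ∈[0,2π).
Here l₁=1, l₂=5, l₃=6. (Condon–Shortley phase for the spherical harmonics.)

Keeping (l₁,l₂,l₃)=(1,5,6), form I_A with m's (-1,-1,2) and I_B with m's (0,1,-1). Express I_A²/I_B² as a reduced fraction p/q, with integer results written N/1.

4/5

Shared (l₁,l₂,l₃)=(1,5,6): N and (l;000)² cancel in I_A²/I_B².
A: Δ = 0!·2!·10!/13! = 1/858; Racah Σ t=0..0: t=0:+1/34560 = 1/34560; ⇒ 3j(1 5 6; -1 -1 2)² = 14/429, sgn +1
B: Δ = 0!·2!·10!/13! = 1/858; Racah Σ t=0..0: t=0:+1/17280 = 1/17280; ⇒ 3j(1 5 6; 0 1 -1)² = 35/858, sgn -1
I_A²/I_B² = (14/429)/(35/858) = 4/5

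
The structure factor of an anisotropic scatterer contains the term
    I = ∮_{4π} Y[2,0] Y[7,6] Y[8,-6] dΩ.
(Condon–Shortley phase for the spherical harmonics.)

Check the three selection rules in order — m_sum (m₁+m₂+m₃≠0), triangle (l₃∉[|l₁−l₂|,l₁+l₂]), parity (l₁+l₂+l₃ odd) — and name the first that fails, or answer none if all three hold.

m₁+m₂+m₃ = 0 + 6 − 6 = 0  ✓
triangle: |2−7|=5 ≤ l₃=8 ≤ 2+7=9  ✓
parity: l₁+l₂+l₃ = 17 is odd  ✗

parity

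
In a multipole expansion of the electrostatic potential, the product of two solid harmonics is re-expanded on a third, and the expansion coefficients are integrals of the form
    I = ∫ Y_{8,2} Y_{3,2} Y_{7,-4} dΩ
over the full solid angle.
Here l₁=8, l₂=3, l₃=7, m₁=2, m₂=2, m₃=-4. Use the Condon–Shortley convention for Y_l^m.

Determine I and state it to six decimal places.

m-sum 0 ✓  L=18 even ✓  5≤7≤11 ✓
Π(2lᵢ+1) = 17×7×15 = 1785
triangle coeff Δ(8,3,7) = 1/5290740
Σ_t [1,3]: t=1:−1/7257600 t=2:+1/2073600 t=3:−1/7257600 = 1/4838400
(3j)²=252/20995 [(8 3 7; 0 0 0)], sign=-1
Σ_t [3,4]: t=3:−1/26127360 t=4:+1/174182400 = -17/522547200
(3j)²=935/62244 [(8 3 7; 2 2 -4)], sign=+1
⇒ 4πI² = 19635/61009
I = (-1)√(19635/61009/(4π)) = -0.16003448

-0.160034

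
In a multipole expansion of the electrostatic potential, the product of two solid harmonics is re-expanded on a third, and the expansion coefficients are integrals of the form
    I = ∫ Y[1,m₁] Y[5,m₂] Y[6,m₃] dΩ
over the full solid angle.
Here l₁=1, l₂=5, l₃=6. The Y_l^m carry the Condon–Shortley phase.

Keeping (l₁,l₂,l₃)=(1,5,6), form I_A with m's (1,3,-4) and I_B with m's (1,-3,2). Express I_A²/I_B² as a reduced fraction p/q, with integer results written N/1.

Same 1,5,6: normalisation and zero-m 3j drop out of the ratio.
A: Δ: 0! 2! 10! / 13! → 1/858; sum: t=0:+1/161280 = 1/161280; 3j²(1 5 6; 1 3 -4) = Δ·Π!·Σ² = 15/286  (sign +1)
B: Δ: 0! 2! 10! / 13! → 1/858; sum: t=0:+1/161280 = 1/161280; 3j²(1 5 6; 1 -3 2) = Δ·Π!·Σ² = 1/143  (sign +1)
I_A²/I_B² = (15/286)/(1/143) = 15/2

15/2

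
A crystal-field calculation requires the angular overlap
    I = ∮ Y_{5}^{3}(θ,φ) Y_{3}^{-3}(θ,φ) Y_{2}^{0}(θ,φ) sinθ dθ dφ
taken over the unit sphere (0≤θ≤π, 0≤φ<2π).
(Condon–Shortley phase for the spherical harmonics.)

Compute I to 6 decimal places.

-0.126792

Checks pass: Σm=0; 10 even; l₃=2∈[2,8].
(2·5+1)(2·3+1)(2·2+1) = 385
Δ: 6! 4! 0! / 11! → 1/2310
sum: t=3:−1/144 = -1/144
3j²(5 3 2; 0 0 0) = Δ·Π!·Σ² = 10/231  (sign -1)
sum: t=0:+1/2880 = 1/2880
3j²(5 3 2; 3 -3 0) = Δ·Π!·Σ² = 2/165  (sign +1)
combine: 4πI² = 385·10/231·2/165 = 20/99
take √, sign -1: I = -0.12679218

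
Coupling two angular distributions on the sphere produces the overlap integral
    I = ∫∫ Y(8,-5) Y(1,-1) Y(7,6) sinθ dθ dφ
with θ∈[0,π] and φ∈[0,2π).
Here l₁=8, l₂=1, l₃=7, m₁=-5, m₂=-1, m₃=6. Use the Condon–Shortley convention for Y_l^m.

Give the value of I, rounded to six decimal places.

m-sum 0 ✓  L=16 even ✓  7≤7≤9 ✓
Π(2lᵢ+1) = 17×3×15 = 765
triangle coeff Δ(8,1,7) = 1/2040
Σ_t [1,1]: t=1:−1/25401600 = -1/25401600
(3j)²=8/255 [(8 1 7; 0 0 0)], sign=+1
Σ_t [0,0]: t=0:+1/12454041600 = 1/12454041600
(3j)²=1/680 [(8 1 7; -5 -1 6)], sign=-1
⇒ 4πI² = 3/85
I = (-1)√(3/85/(4π)) = -0.05299638

-0.052996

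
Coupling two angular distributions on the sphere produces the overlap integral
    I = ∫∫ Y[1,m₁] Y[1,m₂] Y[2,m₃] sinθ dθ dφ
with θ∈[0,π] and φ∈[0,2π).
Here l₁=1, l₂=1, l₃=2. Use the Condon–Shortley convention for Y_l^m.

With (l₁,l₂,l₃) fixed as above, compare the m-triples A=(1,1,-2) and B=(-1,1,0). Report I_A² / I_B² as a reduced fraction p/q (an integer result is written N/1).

l's match ⇒ only the (l;m) 3-j factors differ between A and B.
A: triangle coeff Δ(1,1,2) = 1/30; Σ_t [0,0]: t=0:+1/4 = 1/4; (3j)²=1/5 [(1 1 2; 1 1 -2)], sign=+1
B: triangle coeff Δ(1,1,2) = 1/30; Σ_t [0,0]: t=0:+1/4 = 1/4; (3j)²=1/30 [(1 1 2; -1 1 0)], sign=+1
I_A²/I_B² = (1/5)/(1/30) = 6/1

6/1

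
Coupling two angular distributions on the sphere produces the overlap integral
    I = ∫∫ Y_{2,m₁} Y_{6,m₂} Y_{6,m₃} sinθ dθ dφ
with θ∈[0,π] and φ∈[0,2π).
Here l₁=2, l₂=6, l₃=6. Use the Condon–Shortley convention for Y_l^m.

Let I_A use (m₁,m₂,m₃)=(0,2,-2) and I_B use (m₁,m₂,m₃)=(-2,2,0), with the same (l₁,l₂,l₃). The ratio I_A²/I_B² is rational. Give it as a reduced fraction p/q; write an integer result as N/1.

Same 2,6,6: normalisation and zero-m 3j drop out of the ratio.
A: Δ: 2! 2! 10! / 15! → 1/90090; sum: t=0:+1/322560 t=1:−1/30240 t=2:+1/69120 = -1/64512; 3j²(2 6 6; 0 2 -2) = Δ·Π!·Σ² = 10/1001  (sign -1)
B: Δ: 2! 2! 10! / 15! → 1/90090; sum: t=2:+1/69120 = 1/69120; 3j²(2 6 6; -2 2 0) = Δ·Π!·Σ² = 4/143  (sign +1)
I_A²/I_B² = (10/1001)/(4/143) = 5/14

5/14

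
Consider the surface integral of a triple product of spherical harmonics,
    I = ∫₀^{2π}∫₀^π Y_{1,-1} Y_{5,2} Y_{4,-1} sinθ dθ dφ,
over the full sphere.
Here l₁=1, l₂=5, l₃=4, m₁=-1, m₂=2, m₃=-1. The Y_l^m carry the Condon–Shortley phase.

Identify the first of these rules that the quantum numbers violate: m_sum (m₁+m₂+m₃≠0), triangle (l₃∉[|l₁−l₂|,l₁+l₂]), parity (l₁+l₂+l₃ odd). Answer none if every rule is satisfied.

Σmᵢ = 0  ✓
l₃∈[|l₁−l₂|,l₁+l₂]=[4,6], have l₃=4  ✓
Σlᵢ = 10 ⇒ even  ✓

none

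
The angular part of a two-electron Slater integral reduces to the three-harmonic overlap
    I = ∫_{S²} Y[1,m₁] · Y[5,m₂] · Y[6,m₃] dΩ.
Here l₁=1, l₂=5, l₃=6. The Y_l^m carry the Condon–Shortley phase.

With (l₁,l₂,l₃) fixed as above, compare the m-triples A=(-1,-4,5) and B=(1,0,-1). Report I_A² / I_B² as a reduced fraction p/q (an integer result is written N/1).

l's match ⇒ only the (l;m) 3-j factors differ between A and B.
A: triangle coeff Δ(1,5,6) = 1/858; Σ_t [0,0]: t=0:+1/725760 = 1/725760; (3j)²=5/78 [(1 5 6; -1 -4 5)], sign=-1
B: triangle coeff Δ(1,5,6) = 1/858; Σ_t [0,0]: t=0:+1/28800 = 1/28800; (3j)²=7/286 [(1 5 6; 1 0 -1)], sign=-1
I_A²/I_B² = (5/78)/(7/286) = 55/21

55/21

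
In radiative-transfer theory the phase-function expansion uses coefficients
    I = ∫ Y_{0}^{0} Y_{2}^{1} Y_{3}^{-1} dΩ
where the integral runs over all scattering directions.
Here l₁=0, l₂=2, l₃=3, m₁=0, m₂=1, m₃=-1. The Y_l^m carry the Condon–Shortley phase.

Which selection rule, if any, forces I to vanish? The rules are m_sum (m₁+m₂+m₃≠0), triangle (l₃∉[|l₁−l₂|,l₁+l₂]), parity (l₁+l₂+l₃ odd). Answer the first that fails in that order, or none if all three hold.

azimuthal sum: 0 + 1 − 1 = 0  ✓
2 ≤ 3 ≤ 2 (triangle on l)  ✗
L = 0 + 2 + 3 = 5 (odd)

triangle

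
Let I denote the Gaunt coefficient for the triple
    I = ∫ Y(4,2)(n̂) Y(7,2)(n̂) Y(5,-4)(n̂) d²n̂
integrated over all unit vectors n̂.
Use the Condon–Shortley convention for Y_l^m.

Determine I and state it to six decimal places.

-0.139414

Checks pass: Σm=0; 16 even; l₃=5∈[3,11].
(2·4+1)(2·7+1)(2·5+1) = 1485
Δ: 6! 2! 8! / 17! → 1/6126120
sum: t=2:+1/69120 t=3:−1/20736 t=4:+1/69120 = -1/51840
3j²(4 7 5; 0 0 0) = Δ·Π!·Σ² = 280/21879  (sign +1)
sum: t=1:−1/4838400 t=2:+1/483840 = 1/537600
3j²(4 7 5; 2 2 -4) = Δ·Π!·Σ² = 2187/170170  (sign -1)
combine: 4πI² = 1485·280/21879·2187/170170 = 131220/537251
take √, sign -1: I = -0.13941403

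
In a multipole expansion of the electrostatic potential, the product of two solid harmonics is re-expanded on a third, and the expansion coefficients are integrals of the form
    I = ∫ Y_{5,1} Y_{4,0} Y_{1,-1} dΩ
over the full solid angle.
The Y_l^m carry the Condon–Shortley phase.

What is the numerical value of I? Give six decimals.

-0.190188

m-sum 0 ✓  L=10 even ✓  1≤1≤9 ✓
Π(2lᵢ+1) = 11×9×3 = 297
triangle coeff Δ(5,4,1) = 1/495
Σ_t [4,4]: t=4:+1/576 = 1/576
(3j)²=5/99 [(5 4 1; 0 0 0)], sign=-1
Σ_t [4,4]: t=4:+1/1152 = 1/1152
(3j)²=1/33 [(5 4 1; 1 0 -1)], sign=+1
⇒ 4πI² = 5/11
I = (-1)√(5/11/(4π)) = -0.19018827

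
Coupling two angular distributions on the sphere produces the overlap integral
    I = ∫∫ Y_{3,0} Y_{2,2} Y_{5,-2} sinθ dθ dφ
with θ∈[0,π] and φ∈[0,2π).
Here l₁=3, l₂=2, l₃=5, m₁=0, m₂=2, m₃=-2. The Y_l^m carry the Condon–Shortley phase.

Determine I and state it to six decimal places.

Checks pass: Σm=0; 10 even; l₃=5∈[1,5].
(2·3+1)(2·2+1)(2·5+1) = 385
Δ: 0! 6! 4! / 11! → 1/2310
sum: t=0:+1/144 = 1/144
3j²(3 2 5; 0 0 0) = Δ·Π!·Σ² = 10/231  (sign -1)
sum: t=0:+1/864 = 1/864
3j²(3 2 5; 0 2 -2) = Δ·Π!·Σ² = 1/66  (sign -1)
combine: 4πI² = 385·10/231·1/66 = 25/99
take √, sign +1: I = 0.14175797

0.141758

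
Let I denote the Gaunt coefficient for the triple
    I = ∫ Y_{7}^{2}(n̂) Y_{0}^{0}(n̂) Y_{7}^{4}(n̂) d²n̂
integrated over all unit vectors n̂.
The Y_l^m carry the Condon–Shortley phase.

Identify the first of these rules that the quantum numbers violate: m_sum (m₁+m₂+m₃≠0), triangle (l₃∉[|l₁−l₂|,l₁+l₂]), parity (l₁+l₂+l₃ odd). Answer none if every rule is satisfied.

m_sum

azimuthal sum: 2 + 0 + 4 = 6  ✗
7 ≤ 7 ≤ 7 (triangle on l)
L = 7 + 0 + 7 = 14 (even)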